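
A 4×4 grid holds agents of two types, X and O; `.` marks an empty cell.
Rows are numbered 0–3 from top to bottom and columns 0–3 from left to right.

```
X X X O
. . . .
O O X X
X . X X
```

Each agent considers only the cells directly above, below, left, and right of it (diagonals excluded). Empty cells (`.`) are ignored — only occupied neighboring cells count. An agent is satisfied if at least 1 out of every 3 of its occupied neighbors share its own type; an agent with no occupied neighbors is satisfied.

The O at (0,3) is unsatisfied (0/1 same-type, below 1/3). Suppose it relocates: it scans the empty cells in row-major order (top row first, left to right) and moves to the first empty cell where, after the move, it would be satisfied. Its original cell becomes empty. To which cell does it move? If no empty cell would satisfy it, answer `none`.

(1,0)

Vacating (0,3). Empty cells in order:
  (1,0): 1/2 same-type → satisfied — stop here.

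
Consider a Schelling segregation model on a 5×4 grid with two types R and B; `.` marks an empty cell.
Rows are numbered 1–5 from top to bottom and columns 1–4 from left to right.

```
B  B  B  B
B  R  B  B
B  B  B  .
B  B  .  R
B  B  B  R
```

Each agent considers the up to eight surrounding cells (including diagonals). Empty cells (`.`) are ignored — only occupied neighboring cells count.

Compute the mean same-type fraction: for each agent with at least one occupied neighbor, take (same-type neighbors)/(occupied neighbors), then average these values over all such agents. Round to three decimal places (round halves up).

0.754

Row 1: (1,1)B 2/3 · (1,2)B 4/5 · (1,3)B 4/5 · (1,4)B 3/3
Row 2: (2,1)B 4/5 · (2,2)R 0/8 · (2,3)B 6/7 · (2,4)B 4/4
Row 3: (3,1)B 4/5 · (3,2)B 6/7 · (3,3)B 4/6
Row 4: (4,1)B 5/5 · (4,2)B 7/7 · (4,4)R 1/3
Row 5: (5,1)B 3/3 · (5,2)B 4/4 · (5,3)B 2/4 · (5,4)R 1/2
Sum over 18 agents: 2/3 + 4/5 + 4/5 + 3/3 + 4/5 + 0/8 + 6/7 + 4/4 + 4/5 + 6/7 + 4/6 + 5/5 + 7/7 + 1/3 + 3/3 + 4/4 + 2/4 + 1/2 = 1426/105; mean = 1426/105 ÷ 18 = 713/945 = 0.754497… → 0.754.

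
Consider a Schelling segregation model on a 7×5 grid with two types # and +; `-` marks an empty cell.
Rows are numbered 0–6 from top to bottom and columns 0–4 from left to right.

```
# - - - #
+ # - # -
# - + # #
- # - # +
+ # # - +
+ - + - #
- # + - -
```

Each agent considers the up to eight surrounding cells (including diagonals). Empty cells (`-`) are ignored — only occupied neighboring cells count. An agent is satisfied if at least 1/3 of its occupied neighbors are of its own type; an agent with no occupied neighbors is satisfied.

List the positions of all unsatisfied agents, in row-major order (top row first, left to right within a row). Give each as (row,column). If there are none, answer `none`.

(0,0)# 1/2 satisfied
(0,4)# 1/1 satisfied
(1,0)+ 0/3 not
(1,1)# 2/4 satisfied
(1,3)# 3/4 satisfied
(2,0)# 2/3 satisfied
(2,2)+ 0/5 not
(2,3)# 3/5 satisfied
(2,4)# 3/4 satisfied
(3,1)# 3/5 satisfied
(3,3)# 3/6 satisfied
(3,4)+ 1/4 not
(4,0)+ 1/3 satisfied
(4,1)# 2/5 satisfied
(4,2)# 3/4 satisfied
(4,4)+ 1/3 satisfied
(5,0)+ 1/3 satisfied
(5,2)+ 1/4 not
(5,4)# 0/1 not
(6,1)# 0/3 not
(6,2)+ 1/2 satisfied

(1,0), (2,2), (3,4), (5,2), (5,4), (6,1)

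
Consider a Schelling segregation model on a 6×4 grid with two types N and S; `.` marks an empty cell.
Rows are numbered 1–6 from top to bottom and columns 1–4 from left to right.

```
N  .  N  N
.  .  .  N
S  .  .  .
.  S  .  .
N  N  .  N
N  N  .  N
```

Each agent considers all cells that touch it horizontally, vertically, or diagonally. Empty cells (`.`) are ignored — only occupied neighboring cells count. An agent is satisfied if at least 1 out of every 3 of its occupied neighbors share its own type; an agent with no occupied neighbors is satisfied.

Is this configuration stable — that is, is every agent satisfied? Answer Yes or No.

(1,1)N 0/0 ✓
(1,3)N 2/2 ✓
(1,4)N 2/2 ✓
(2,4)N 2/2 ✓
(3,1)S 1/1 ✓
(4,2)S 1/3 ✓
(5,1)N 3/4 ✓
(5,2)N 3/4 ✓
(5,4)N 1/1 ✓
(6,1)N 3/3 ✓
(6,2)N 3/3 ✓
(6,4)N 1/1 ✓
All meet the threshold, so the configuration is stable.

Yes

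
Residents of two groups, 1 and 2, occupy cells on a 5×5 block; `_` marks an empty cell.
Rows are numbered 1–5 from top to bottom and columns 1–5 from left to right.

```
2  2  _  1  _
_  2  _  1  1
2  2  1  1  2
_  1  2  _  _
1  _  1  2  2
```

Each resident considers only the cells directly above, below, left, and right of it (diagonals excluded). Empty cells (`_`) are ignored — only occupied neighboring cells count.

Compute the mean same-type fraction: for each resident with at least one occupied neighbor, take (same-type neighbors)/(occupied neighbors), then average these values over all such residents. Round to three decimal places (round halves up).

0.594

Row 1: (1,1)2 1/1 · (1,2)2 2/2 · (1,4)1 1/1
Row 2: (2,2)2 2/2 · (2,4)1 3/3 · (2,5)1 1/2
Row 3: (3,1)2 1/1 · (3,2)2 2/4 · (3,3)1 1/3 · (3,4)1 2/3 · (3,5)2 0/2
Row 4: (4,2)1 0/2 · (4,3)2 0/3
Row 5: (5,1)1 — no occupied neighbors · (5,3)1 0/2 · (5,4)2 1/2 · (5,5)2 1/1
Sum over 16 residents: 1/1 + 2/2 + 1/1 + 2/2 + 3/3 + 1/2 + 1/1 + 2/4 + 1/3 + 2/3 + 0/2 + 0/2 + 0/3 + 0/2 + 1/2 + 1/1 = 19/2; mean = 19/2 ÷ 16 = 19/32 = 0.59375 → 0.594.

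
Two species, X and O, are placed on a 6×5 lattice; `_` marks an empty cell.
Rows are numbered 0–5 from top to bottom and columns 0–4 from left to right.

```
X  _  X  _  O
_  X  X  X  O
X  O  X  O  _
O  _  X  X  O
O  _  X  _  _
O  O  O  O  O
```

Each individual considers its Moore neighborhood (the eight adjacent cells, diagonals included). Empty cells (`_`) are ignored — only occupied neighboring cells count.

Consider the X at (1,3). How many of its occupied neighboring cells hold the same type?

Occupied neighbors of (1,3): (0,2)=X, (0,4)=O, (1,2)=X, (1,4)=O, (2,2)=X, (2,3)=O.
Same type (X): 3 of 6.

3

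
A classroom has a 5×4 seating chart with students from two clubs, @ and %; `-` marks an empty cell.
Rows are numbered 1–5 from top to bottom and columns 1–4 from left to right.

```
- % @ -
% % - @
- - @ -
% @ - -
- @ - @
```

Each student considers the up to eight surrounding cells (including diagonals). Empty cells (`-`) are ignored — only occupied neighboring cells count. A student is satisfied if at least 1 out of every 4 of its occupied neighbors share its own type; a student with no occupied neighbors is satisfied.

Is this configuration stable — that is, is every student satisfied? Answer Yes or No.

Row 1: (1,2)% 2/3 ✓ · (1,3)@ 1/3 ✓
Row 2: (2,1)% 2/2 ✓ · (2,2)% 2/4 ✓ · (2,4)@ 2/2 ✓
Row 3: (3,3)@ 2/3 ✓
Row 4: (4,1)% 0/2 ✗ · (4,2)@ 2/3 ✓
Row 5: (5,2)@ 1/2 ✓ · (5,4)@ 0/0 ✓
For instance (4,1) has only 0/2 same-type neighbors, below 1/4.

No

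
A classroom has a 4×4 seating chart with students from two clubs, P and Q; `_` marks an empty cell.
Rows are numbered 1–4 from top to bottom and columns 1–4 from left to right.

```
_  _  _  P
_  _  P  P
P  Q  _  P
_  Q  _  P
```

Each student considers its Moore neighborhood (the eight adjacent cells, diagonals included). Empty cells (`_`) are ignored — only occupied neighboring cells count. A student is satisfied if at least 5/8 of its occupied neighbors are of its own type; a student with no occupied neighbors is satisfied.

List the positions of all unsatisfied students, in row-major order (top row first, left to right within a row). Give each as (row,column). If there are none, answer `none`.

(1,4)P 2/2 ✓
(2,3)P 3/4 ✓
(2,4)P 3/3 ✓
(3,1)P 0/2 ✗
(3,2)Q 1/3 ✗
(3,4)P 3/3 ✓
(4,2)Q 1/2 ✗
(4,4)P 1/1 ✓

(3,1), (3,2), (4,2)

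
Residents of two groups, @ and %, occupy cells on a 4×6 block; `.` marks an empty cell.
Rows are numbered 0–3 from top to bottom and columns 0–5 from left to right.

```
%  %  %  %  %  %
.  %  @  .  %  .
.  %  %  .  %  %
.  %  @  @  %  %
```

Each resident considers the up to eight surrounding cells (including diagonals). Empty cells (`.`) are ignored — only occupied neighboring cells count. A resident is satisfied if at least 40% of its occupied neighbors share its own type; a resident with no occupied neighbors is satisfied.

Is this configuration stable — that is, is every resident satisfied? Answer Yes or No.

No

(0,0)% 2/2 ok
(0,1)% 3/4 ok
(0,2)% 3/4 ok
(0,3)% 3/4 ok
(0,4)% 3/3 ok
(0,5)% 2/2 ok
(1,1)% 5/6 ok
(1,2)@ 0/6 unhappy
(1,4)% 5/5 ok
(2,1)% 3/5 ok
(2,2)% 3/6 ok
(2,4)% 4/5 ok
(2,5)% 4/4 ok
(3,1)% 2/3 ok
(3,2)@ 1/4 unhappy
(3,3)@ 1/4 unhappy
(3,4)% 3/4 ok
(3,5)% 3/3 ok
For instance (1,2) has only 0/6 same-type neighbors, below 2/5.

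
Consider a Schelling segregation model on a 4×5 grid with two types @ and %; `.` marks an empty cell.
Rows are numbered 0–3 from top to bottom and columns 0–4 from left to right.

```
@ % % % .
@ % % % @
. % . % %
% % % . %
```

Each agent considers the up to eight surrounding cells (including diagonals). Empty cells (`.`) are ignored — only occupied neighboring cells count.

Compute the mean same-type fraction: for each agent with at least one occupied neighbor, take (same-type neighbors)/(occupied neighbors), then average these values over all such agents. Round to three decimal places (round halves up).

Row 0: (0,0)@ 1/3 · (0,1)% 3/5 · (0,2)% 5/5 · (0,3)% 3/4
Row 1: (1,0)@ 1/4 · (1,1)% 4/6 · (1,2)% 7/7 · (1,3)% 5/6 · (1,4)@ 0/4
Row 2: (2,1)% 5/6 · (2,3)% 5/6 · (2,4)% 3/4
Row 3: (3,0)% 2/2 · (3,1)% 3/3 · (3,2)% 3/3 · (3,4)% 2/2
Sum over 16 agents: 1/3 + 3/5 + 5/5 + 3/4 + 1/4 + 4/6 + 7/7 + 5/6 + 0/4 + 5/6 + 5/6 + 3/4 + 2/2 + 3/3 + 3/3 + 2/2 = 237/20; mean = 237/20 ÷ 16 = 237/320 = 0.740625 → 0.741.

0.741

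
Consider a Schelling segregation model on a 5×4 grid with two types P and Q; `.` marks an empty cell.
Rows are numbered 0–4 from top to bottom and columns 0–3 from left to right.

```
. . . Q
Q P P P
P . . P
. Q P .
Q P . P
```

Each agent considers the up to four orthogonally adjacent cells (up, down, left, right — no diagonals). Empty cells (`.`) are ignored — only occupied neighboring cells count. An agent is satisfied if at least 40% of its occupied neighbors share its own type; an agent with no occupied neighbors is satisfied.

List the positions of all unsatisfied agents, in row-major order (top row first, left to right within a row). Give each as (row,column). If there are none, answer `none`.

(0,3)Q 0/1 unhappy
(1,0)Q 0/2 unhappy
(1,1)P 1/2 ok
(1,2)P 2/2 ok
(1,3)P 2/3 ok
(2,0)P 0/1 unhappy
(2,3)P 1/1 ok
(3,1)Q 0/2 unhappy
(3,2)P 0/1 unhappy
(4,0)Q 0/1 unhappy
(4,1)P 0/2 unhappy
(4,3)P 0/0 ok

(0,3), (1,0), (2,0), (3,1), (3,2), (4,0), (4,1)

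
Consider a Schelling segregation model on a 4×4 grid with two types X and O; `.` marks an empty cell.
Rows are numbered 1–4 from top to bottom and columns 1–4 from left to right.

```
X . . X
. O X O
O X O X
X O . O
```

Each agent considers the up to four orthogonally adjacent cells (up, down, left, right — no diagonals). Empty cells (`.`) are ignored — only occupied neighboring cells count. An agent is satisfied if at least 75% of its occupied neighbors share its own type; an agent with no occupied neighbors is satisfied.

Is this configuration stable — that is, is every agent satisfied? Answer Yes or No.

(1,1)X 0/0 satisfied
(1,4)X 0/1 not
(2,2)O 0/2 not
(2,3)X 0/3 not
(2,4)O 0/3 not
(3,1)O 0/2 not
(3,2)X 0/4 not
(3,3)O 0/3 not
(3,4)X 0/3 not
(4,1)X 0/2 not
(4,2)O 0/2 not
(4,4)O 0/1 not
For instance (1,4) has only 0/1 same-type neighbors, below 3/4.

No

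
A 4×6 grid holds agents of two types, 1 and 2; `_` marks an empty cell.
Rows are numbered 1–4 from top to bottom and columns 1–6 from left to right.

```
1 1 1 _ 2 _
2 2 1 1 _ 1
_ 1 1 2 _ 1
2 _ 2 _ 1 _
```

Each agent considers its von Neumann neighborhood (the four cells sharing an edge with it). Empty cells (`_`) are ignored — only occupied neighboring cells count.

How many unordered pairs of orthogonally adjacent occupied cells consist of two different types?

Scan each occupied cell's neighbors to the right and below so each pair is counted once.
Row 1: 1(1,1)–1(1,2)= 1(1,1)–2(2,1)≠ 1(1,2)–1(1,3)= 1(1,2)–2(2,2)≠ 1(1,3)–1(2,3)=  → 2/5 unlike.
Row 2: 2(2,1)–2(2,2)= 2(2,2)–1(2,3)≠ 2(2,2)–1(3,2)≠ 1(2,3)–1(2,4)= 1(2,3)–1(3,3)= 1(2,4)–2(3,4)≠ 1(2,6)–1(3,6)=  → 3/7 unlike.
Row 3: 1(3,2)–1(3,3)= 1(3,3)–2(3,4)≠ 1(3,3)–2(4,3)≠  → 2/3 unlike.
Total adjacent occupied pairs: 15; unlike-type pairs: 7.

7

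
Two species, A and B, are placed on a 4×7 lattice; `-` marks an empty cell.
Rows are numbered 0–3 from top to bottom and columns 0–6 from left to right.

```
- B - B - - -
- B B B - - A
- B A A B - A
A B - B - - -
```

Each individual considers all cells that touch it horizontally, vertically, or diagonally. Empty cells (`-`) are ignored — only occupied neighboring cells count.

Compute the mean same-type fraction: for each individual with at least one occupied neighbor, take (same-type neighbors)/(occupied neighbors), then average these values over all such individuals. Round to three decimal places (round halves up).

(0,1)B 2/2
(0,3)B 2/2
(1,1)B 3/4
(1,2)B 5/7
(1,3)B 3/5
(1,6)A 1/1
(2,1)B 3/5
(2,2)A 1/7
(2,3)A 1/5
(2,4)B 2/3
(2,6)A 1/1
(3,0)A 0/2
(3,1)B 1/3
(3,3)B 1/3
Sum over 14 individuals: 2/2 + 2/2 + 3/4 + 5/7 + 3/5 + 1/1 + 3/5 + 1/7 + 1/5 + 2/3 + 1/1 + 0/2 + 1/3 + 1/3 = 3503/420; mean = 3503/420 ÷ 14 = 3503/5880 = 0.595748… → 0.596.

0.596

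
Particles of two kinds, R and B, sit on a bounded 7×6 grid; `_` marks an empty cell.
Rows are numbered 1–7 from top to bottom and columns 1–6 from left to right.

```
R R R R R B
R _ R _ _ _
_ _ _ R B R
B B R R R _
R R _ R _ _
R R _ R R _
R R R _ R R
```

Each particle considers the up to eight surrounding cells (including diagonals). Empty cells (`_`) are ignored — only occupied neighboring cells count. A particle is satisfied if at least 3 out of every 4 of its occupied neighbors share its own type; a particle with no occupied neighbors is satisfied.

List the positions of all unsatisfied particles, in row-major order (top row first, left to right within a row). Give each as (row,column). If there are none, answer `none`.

(1,1)R 2/2 ✓
(1,2)R 4/4 ✓
(1,3)R 3/3 ✓
(1,4)R 3/3 ✓
(1,5)R 1/2 ✗
(1,6)B 0/1 ✗
(2,1)R 2/2 ✓
(2,3)R 4/4 ✓
(3,4)R 4/5 ✓
(3,5)B 0/4 ✗
(3,6)R 1/2 ✗
(4,1)B 1/3 ✗
(4,2)B 1/4 ✗
(4,3)R 4/5 ✓
(4,4)R 4/5 ✓
(4,5)R 4/5 ✓
(5,1)R 3/5 ✗
(5,2)R 4/6 ✗
(5,4)R 5/5 ✓
(6,1)R 5/5 ✓
(6,2)R 6/6 ✓
(6,4)R 4/4 ✓
(6,5)R 4/4 ✓
(7,1)R 3/3 ✓
(7,2)R 4/4 ✓
(7,3)R 3/3 ✓
(7,5)R 3/3 ✓
(7,6)R 2/2 ✓

(1,5), (1,6), (3,5), (3,6), (4,1), (4,2), (5,1), (5,2)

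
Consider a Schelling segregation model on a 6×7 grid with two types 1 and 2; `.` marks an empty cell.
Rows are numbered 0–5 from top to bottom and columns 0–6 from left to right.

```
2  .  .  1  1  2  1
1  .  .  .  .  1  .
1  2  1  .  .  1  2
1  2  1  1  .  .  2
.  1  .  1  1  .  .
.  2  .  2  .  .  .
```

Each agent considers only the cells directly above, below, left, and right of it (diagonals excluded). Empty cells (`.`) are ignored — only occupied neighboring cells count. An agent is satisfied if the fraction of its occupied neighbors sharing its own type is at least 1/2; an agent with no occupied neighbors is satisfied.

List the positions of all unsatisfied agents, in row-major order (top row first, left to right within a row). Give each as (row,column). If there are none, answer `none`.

(0,0), (0,5), (0,6), (2,1), (3,1), (4,1), (5,1), (5,3)

Row 0: (0,0)2 0/1 ✗ · (0,3)1 1/1 ✓ · (0,4)1 1/2 ✓ · (0,5)2 0/3 ✗ · (0,6)1 0/1 ✗
Row 1: (1,0)1 1/2 ✓ · (1,5)1 1/2 ✓
Row 2: (2,0)1 2/3 ✓ · (2,1)2 1/3 ✗ · (2,2)1 1/2 ✓ · (2,5)1 1/2 ✓ · (2,6)2 1/2 ✓
Row 3: (3,0)1 1/2 ✓ · (3,1)2 1/4 ✗ · (3,2)1 2/3 ✓ · (3,3)1 2/2 ✓ · (3,6)2 1/1 ✓
Row 4: (4,1)1 0/2 ✗ · (4,3)1 2/3 ✓ · (4,4)1 1/1 ✓
Row 5: (5,1)2 0/1 ✗ · (5,3)2 0/1 ✗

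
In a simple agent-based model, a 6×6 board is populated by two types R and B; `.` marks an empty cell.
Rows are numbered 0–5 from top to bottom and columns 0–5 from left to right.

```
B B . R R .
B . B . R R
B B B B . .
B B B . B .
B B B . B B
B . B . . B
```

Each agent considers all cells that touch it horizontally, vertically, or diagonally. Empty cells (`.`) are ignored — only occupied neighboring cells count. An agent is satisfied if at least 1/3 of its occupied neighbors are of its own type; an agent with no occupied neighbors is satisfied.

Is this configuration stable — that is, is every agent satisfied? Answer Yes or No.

Yes

Row 0: (0,0)B 2/2 ✓ · (0,1)B 3/3 ✓ · (0,3)R 2/3 ✓ · (0,4)R 3/3 ✓
Row 1: (1,0)B 4/4 ✓ · (1,2)B 4/5 ✓ · (1,4)R 3/4 ✓ · (1,5)R 2/2 ✓
Row 2: (2,0)B 4/4 ✓ · (2,1)B 7/7 ✓ · (2,2)B 5/5 ✓ · (2,3)B 4/5 ✓
Row 3: (3,0)B 5/5 ✓ · (3,1)B 8/8 ✓ · (3,2)B 6/6 ✓ · (3,4)B 3/3 ✓
Row 4: (4,0)B 4/4 ✓ · (4,1)B 7/7 ✓ · (4,2)B 4/4 ✓ · (4,4)B 3/3 ✓ · (4,5)B 3/3 ✓
Row 5: (5,0)B 2/2 ✓ · (5,2)B 2/2 ✓ · (5,5)B 2/2 ✓
All meet the threshold, so the configuration is stable.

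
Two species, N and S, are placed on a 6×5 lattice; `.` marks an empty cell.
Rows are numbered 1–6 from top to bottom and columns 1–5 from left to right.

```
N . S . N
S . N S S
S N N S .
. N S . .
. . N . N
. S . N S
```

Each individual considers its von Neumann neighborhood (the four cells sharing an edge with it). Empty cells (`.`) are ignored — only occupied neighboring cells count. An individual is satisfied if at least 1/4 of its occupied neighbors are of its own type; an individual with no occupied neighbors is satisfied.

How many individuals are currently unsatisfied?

Row 1: (1,1)N 0/1 unhappy · (1,3)S 0/1 unhappy · (1,5)N 0/1 unhappy
Row 2: (2,1)S 1/2 ok · (2,3)N 1/3 ok · (2,4)S 2/3 ok · (2,5)S 1/2 ok
Row 3: (3,1)S 1/2 ok · (3,2)N 2/3 ok · (3,3)N 2/4 ok · (3,4)S 1/2 ok
Row 4: (4,2)N 1/2 ok · (4,3)S 0/3 unhappy
Row 5: (5,3)N 0/1 unhappy · (5,5)N 0/1 unhappy
Row 6: (6,2)S 0/0 ok · (6,4)N 0/1 unhappy · (6,5)S 0/2 unhappy
Unsatisfied: (1,1), (1,3), (1,5), (4,3), (5,3), (5,5), (6,4), (6,5) — 8 in total.

8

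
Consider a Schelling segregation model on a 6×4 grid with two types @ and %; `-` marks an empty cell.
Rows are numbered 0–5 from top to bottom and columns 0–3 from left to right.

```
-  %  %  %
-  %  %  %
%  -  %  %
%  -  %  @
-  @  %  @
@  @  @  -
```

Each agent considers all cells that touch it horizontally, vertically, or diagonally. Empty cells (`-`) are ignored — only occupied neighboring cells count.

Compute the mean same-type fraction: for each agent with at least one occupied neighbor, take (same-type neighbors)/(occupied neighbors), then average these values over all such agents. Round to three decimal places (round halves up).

0.750

(0,1)% 3/3
(0,2)% 5/5
(0,3)% 3/3
(1,1)% 5/5
(1,2)% 7/7
(1,3)% 5/5
(2,0)% 2/2
(2,2)% 5/6
(2,3)% 4/5
(3,0)% 1/2
(3,2)% 3/6
(3,3)@ 1/5
(4,1)@ 3/6
(4,2)% 1/6
(4,3)@ 2/4
(5,0)@ 2/2
(5,1)@ 3/4
(5,2)@ 3/4
Sum over 18 agents: 3/3 + 5/5 + 3/3 + 5/5 + 7/7 + 5/5 + 2/2 + 5/6 + 4/5 + 1/2 + 3/6 + 1/5 + 3/6 + 1/6 + 2/4 + 2/2 + 3/4 + 3/4 = 27/2; mean = 27/2 ÷ 18 = 3/4 = 0.75 → 0.750.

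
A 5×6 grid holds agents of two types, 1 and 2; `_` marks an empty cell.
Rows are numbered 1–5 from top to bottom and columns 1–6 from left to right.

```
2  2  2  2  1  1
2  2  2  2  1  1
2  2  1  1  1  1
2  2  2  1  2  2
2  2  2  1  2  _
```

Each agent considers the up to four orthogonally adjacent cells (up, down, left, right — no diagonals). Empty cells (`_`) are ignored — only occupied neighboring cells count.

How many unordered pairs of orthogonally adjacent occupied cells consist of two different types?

Scan each occupied cell's neighbors to the right and below so each pair is counted once.
From row 1: 1 unlike of 11 pairs (running 1/11).
From row 2: 3 unlike of 11 pairs (running 4/22).
From row 3: 4 unlike of 11 pairs (running 8/33).
From row 4: 2 unlike of 10 pairs (running 10/43).
From row 5: 2 unlike of 4 pairs (running 12/47).
Total adjacent occupied pairs: 47; unlike-type pairs: 12.

12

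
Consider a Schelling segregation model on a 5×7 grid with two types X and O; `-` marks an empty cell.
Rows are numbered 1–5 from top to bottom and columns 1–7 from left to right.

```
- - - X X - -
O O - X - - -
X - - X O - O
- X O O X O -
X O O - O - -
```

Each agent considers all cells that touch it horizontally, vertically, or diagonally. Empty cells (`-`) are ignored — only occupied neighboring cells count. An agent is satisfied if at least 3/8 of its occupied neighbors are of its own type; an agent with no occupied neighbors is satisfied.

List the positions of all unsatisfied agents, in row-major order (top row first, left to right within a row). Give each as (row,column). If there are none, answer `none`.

(3,1), (4,5)

(1,4)X 2/2 ok
(1,5)X 2/2 ok
(2,1)O 1/2 ok
(2,2)O 1/2 ok
(2,4)X 3/4 ok
(3,1)X 1/3 unhappy
(3,4)X 2/5 ok
(3,5)O 2/5 ok
(3,7)O 1/1 ok
(4,2)X 2/5 ok
(4,3)O 3/5 ok
(4,4)O 4/6 ok
(4,5)X 1/5 unhappy
(4,6)O 3/4 ok
(5,1)X 1/2 ok
(5,2)O 2/4 ok
(5,3)O 3/4 ok
(5,5)O 2/3 ok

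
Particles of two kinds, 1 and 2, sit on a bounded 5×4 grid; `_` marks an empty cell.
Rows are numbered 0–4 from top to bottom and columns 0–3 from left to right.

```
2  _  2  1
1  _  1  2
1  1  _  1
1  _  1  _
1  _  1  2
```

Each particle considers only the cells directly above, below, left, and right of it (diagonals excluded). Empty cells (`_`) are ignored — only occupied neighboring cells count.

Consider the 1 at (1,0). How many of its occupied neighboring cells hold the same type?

Occupied neighbors of (1,0): (0,0)=2, (2,0)=1.
Same type (1): 1 of 2.

1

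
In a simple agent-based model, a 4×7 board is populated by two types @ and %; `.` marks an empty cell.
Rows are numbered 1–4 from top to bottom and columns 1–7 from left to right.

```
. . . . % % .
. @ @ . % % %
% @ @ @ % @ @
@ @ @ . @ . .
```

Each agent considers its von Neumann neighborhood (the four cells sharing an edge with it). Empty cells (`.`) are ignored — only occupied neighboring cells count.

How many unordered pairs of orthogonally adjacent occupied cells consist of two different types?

Scan each occupied cell's neighbors to the right and below so each pair is counted once.
Row 1: %(1,5)–%(1,6)= %(1,5)–%(2,5)= %(1,6)–%(2,6)=  → 0/3 unlike.
Row 2: @(2,2)–@(2,3)= @(2,2)–@(3,2)= @(2,3)–@(3,3)= %(2,5)–%(2,6)= %(2,5)–%(3,5)= %(2,6)–%(2,7)= %(2,6)–@(3,6)≠ %(2,7)–@(3,7)≠  → 2/8 unlike.
Row 3: %(3,1)–@(3,2)≠ %(3,1)–@(4,1)≠ @(3,2)–@(3,3)= @(3,2)–@(4,2)= @(3,3)–@(3,4)= @(3,3)–@(4,3)= @(3,4)–%(3,5)≠ %(3,5)–@(3,6)≠ %(3,5)–@(4,5)≠ @(3,6)–@(3,7)=  → 5/10 unlike.
Row 4: @(4,1)–@(4,2)= @(4,2)–@(4,3)=  → 0/2 unlike.
Total adjacent occupied pairs: 23; unlike-type pairs: 7.

7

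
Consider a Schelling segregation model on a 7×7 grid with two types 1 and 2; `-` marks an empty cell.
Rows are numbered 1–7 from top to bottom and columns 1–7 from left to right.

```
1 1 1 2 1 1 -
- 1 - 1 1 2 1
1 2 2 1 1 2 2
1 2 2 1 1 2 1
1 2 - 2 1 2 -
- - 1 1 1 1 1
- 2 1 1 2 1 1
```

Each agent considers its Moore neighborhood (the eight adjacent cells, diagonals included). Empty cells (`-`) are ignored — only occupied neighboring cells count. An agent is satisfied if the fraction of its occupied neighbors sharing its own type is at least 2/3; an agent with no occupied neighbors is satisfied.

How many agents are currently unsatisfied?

Row 1: (1,1)1 2/2 ok · (1,2)1 3/3 ok · (1,3)1 3/4 ok · (1,4)2 0/4 unhappy · (1,5)1 3/5 unhappy · (1,6)1 3/4 ok
Row 2: (2,2)1 4/6 ok · (2,4)1 5/7 ok · (2,5)1 5/8 unhappy · (2,6)2 2/7 unhappy · (2,7)1 1/4 unhappy
Row 3: (3,1)1 2/4 unhappy · (3,2)2 3/6 unhappy · (3,3)2 3/7 unhappy · (3,4)1 5/7 ok · (3,5)1 5/8 unhappy · (3,6)2 3/8 unhappy · (3,7)2 3/5 unhappy
Row 4: (4,1)1 2/5 unhappy · (4,2)2 4/7 unhappy · (4,3)2 5/7 ok · (4,4)1 4/7 unhappy · (4,5)1 4/8 unhappy · (4,6)2 3/7 unhappy · (4,7)1 0/4 unhappy
Row 5: (5,1)1 1/3 unhappy · (5,2)2 2/5 unhappy · (5,4)2 1/7 unhappy · (5,5)1 5/8 unhappy · (5,6)2 1/7 unhappy
Row 6: (6,3)1 3/6 unhappy · (6,4)1 5/7 ok · (6,5)1 5/8 unhappy · (6,6)1 5/7 ok · (6,7)1 3/4 ok
Row 7: (7,2)2 0/2 unhappy · (7,3)1 3/4 ok · (7,4)1 4/5 ok · (7,5)2 0/5 unhappy · (7,6)1 4/5 ok · (7,7)1 3/3 ok
Unsatisfied: (1,4), (1,5), (2,5), (2,6), (2,7), (3,1), (3,2), (3,3), (3,5), (3,6), (3,7), (4,1), (4,2), (4,4), (4,5), (4,6), (4,7), (5,1), (5,2), (5,4), (5,5), (5,6), (6,3), (6,5), (7,2), (7,5) — 26 in total.

26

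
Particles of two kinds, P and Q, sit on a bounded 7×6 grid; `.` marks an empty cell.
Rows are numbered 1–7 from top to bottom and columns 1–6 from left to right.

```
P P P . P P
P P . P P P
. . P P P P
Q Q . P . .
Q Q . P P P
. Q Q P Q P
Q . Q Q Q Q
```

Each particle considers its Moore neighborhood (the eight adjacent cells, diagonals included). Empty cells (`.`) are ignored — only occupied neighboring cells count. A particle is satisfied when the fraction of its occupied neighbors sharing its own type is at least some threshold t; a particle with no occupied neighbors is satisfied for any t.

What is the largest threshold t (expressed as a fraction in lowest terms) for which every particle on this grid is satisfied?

(1,1)P 3/3
(1,2)P 4/4
(1,3)P 3/3
(1,5)P 4/4
(1,6)P 3/3
(2,1)P 3/3
(2,2)P 5/5
(2,4)P 6/6
(2,5)P 7/7
(2,6)P 5/5
(3,3)P 4/5
(3,4)P 5/5
(3,5)P 6/6
(3,6)P 3/3
(4,1)Q 3/3
(4,2)Q 3/4
(4,4)P 5/5
(5,1)Q 4/4
(5,2)Q 5/5
(5,4)P 3/5
(5,5)P 5/6
(5,6)P 2/3
(6,2)Q 5/5
(6,3)Q 4/6
(6,4)P 2/7
(6,5)Q 3/8
(6,6)P 2/5
(7,1)Q 1/1
(7,3)Q 3/4
(7,4)Q 4/5
(7,5)Q 3/5
(7,6)Q 2/3
The smallest same-type fraction is 2/7 at (6,4), which reduces to 2/7. Any threshold above that leaves this particle unsatisfied.

2/7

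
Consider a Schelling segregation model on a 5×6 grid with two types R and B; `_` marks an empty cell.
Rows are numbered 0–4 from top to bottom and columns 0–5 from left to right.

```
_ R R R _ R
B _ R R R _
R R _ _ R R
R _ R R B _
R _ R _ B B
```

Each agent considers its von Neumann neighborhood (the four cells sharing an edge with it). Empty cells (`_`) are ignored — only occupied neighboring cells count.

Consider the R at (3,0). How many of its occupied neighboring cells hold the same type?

2

Occupied neighbors of (3,0): (2,0)=R, (4,0)=R.
Same type (R): 2 of 2.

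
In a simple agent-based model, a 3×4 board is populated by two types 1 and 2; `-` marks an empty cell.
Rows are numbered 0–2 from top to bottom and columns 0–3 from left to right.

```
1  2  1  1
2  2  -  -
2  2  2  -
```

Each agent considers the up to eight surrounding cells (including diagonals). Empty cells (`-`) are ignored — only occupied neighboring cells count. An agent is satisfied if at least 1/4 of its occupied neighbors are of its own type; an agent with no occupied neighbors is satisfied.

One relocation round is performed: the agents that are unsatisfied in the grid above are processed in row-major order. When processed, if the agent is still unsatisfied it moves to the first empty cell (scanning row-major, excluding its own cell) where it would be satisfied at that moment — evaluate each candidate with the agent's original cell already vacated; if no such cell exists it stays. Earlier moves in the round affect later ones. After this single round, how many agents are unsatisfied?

0

Initially unsatisfied (in order): (0,0).
  (0,0) → (1,2).
Resulting grid:
- 2 1 1
2 2 1 -
2 2 2 -
All satisfied now.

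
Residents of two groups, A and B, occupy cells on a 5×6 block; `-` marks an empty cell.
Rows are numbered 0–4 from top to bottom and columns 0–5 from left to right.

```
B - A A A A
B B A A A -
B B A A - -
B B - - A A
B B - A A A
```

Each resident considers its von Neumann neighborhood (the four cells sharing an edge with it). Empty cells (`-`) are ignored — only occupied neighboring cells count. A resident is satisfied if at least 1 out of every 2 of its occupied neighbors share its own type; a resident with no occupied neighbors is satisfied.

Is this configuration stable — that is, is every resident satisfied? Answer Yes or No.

Yes

Row 0: (0,0)B 1/1 satisfied · (0,2)A 2/2 satisfied · (0,3)A 3/3 satisfied · (0,4)A 3/3 satisfied · (0,5)A 1/1 satisfied
Row 1: (1,0)B 3/3 satisfied · (1,1)B 2/3 satisfied · (1,2)A 3/4 satisfied · (1,3)A 4/4 satisfied · (1,4)A 2/2 satisfied
Row 2: (2,0)B 3/3 satisfied · (2,1)B 3/4 satisfied · (2,2)A 2/3 satisfied · (2,3)A 2/2 satisfied
Row 3: (3,0)B 3/3 satisfied · (3,1)B 3/3 satisfied · (3,4)A 2/2 satisfied · (3,5)A 2/2 satisfied
Row 4: (4,0)B 2/2 satisfied · (4,1)B 2/2 satisfied · (4,3)A 1/1 satisfied · (4,4)A 3/3 satisfied · (4,5)A 2/2 satisfied
All meet the threshold, so the configuration is stable.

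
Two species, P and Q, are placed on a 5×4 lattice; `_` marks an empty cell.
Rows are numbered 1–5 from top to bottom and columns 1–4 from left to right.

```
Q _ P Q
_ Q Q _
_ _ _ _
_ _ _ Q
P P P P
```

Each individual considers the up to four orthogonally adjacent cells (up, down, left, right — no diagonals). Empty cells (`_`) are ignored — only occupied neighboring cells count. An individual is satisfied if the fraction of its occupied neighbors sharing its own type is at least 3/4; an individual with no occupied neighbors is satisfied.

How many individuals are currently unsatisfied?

(1,1)Q 0/0 ok
(1,3)P 0/2 unhappy
(1,4)Q 0/1 unhappy
(2,2)Q 1/1 ok
(2,3)Q 1/2 unhappy
(4,4)Q 0/1 unhappy
(5,1)P 1/1 ok
(5,2)P 2/2 ok
(5,3)P 2/2 ok
(5,4)P 1/2 unhappy
Unsatisfied: (1,3), (1,4), (2,3), (4,4), (5,4) — 5 in total.

5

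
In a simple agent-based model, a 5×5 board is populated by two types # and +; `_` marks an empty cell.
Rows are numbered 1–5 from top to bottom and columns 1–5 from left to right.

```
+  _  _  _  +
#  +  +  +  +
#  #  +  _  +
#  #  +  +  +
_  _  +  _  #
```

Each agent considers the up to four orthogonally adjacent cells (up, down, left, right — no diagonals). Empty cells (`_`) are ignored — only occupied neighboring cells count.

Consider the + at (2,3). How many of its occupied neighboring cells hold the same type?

3

Occupied neighbors of (2,3): (3,3)=+, (2,2)=+, (2,4)=+.
Same type (+): 3 of 3.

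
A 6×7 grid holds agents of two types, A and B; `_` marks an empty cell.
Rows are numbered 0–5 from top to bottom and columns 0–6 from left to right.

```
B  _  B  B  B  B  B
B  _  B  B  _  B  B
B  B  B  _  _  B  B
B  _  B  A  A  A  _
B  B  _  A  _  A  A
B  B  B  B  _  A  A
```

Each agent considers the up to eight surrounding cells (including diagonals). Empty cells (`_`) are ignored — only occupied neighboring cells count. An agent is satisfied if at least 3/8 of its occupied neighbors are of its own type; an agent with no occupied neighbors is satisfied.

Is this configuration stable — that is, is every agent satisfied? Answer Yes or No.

(0,0)B 1/1 ok
(0,2)B 3/3 ok
(0,3)B 4/4 ok
(0,4)B 4/4 ok
(0,5)B 4/4 ok
(0,6)B 3/3 ok
(1,0)B 3/3 ok
(1,2)B 5/5 ok
(1,3)B 5/5 ok
(1,5)B 6/6 ok
(1,6)B 5/5 ok
(2,0)B 3/3 ok
(2,1)B 6/6 ok
(2,2)B 4/5 ok
(2,5)B 3/5 ok
(2,6)B 3/4 ok
(3,0)B 4/4 ok
(3,2)B 3/5 ok
(3,3)A 2/4 ok
(3,4)A 4/5 ok
(3,5)A 3/5 ok
(4,0)B 4/4 ok
(4,1)B 6/6 ok
(4,3)A 2/5 ok
(4,5)A 5/5 ok
(4,6)A 4/4 ok
(5,0)B 3/3 ok
(5,1)B 4/4 ok
(5,2)B 3/4 ok
(5,3)B 1/2 ok
(5,5)A 3/3 ok
(5,6)A 3/3 ok
All meet the threshold, so the configuration is stable.

Yes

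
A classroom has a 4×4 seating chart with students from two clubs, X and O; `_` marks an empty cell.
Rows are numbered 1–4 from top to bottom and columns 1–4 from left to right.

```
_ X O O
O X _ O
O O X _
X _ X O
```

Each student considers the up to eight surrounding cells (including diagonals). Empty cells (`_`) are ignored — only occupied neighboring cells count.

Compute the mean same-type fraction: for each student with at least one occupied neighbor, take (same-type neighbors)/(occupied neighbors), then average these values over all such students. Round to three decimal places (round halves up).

0.408

Row 1: (1,2)X 1/3 · (1,3)O 2/4 · (1,4)O 2/2
Row 2: (2,1)O 2/4 · (2,2)X 2/6 · (2,4)O 2/3
Row 3: (3,1)O 2/4 · (3,2)O 2/6 · (3,3)X 2/5
Row 4: (4,1)X 0/2 · (4,3)X 1/3 · (4,4)O 0/2
Sum over 12 students: 1/3 + 2/4 + 2/2 + 2/4 + 2/6 + 2/3 + 2/4 + 2/6 + 2/5 + 0/2 + 1/3 + 0/2 = 49/10; mean = 49/10 ÷ 12 = 49/120 = 0.408333… → 0.408.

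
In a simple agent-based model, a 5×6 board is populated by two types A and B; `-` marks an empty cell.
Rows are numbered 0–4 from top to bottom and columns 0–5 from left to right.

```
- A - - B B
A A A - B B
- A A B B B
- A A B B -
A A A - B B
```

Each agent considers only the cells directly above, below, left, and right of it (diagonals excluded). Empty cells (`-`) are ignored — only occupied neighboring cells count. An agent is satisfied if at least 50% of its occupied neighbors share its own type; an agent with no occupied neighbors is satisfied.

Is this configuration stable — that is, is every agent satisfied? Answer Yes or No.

(0,1)A 1/1 ✓
(0,4)B 2/2 ✓
(0,5)B 2/2 ✓
(1,0)A 1/1 ✓
(1,1)A 4/4 ✓
(1,2)A 2/2 ✓
(1,4)B 3/3 ✓
(1,5)B 3/3 ✓
(2,1)A 3/3 ✓
(2,2)A 3/4 ✓
(2,3)B 2/3 ✓
(2,4)B 4/4 ✓
(2,5)B 2/2 ✓
(3,1)A 3/3 ✓
(3,2)A 3/4 ✓
(3,3)B 2/3 ✓
(3,4)B 3/3 ✓
(4,0)A 1/1 ✓
(4,1)A 3/3 ✓
(4,2)A 2/2 ✓
(4,4)B 2/2 ✓
(4,5)B 1/1 ✓
All meet the threshold, so the configuration is stable.

Yes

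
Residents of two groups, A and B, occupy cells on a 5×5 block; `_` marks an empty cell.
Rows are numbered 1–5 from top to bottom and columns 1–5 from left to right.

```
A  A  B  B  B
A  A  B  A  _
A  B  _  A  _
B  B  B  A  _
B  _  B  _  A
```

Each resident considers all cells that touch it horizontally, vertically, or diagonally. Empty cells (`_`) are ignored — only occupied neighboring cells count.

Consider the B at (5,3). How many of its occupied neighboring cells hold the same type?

Occupied neighbors of (5,3): (4,2)=B, (4,3)=B, (4,4)=A.
Same type (B): 2 of 3.

2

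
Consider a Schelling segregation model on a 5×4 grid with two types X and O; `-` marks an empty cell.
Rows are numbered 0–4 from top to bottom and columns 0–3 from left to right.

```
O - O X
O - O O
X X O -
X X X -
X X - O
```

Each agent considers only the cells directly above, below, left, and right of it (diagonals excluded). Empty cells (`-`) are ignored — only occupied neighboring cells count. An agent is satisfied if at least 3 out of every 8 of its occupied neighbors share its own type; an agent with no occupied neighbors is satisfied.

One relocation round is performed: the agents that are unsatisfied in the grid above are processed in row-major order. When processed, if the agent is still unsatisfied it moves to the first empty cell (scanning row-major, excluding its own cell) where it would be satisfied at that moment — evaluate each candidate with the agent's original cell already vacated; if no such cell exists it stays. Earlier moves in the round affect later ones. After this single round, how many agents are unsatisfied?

1

Initially unsatisfied (in order): (0,3), (2,2).
  (0,3) → (3,3).
  (2,2) → (0,1).
Resulting grid:
O O O -
O - O O
X X - -
X X X X
X X - O
Unsatisfied now: (4,3).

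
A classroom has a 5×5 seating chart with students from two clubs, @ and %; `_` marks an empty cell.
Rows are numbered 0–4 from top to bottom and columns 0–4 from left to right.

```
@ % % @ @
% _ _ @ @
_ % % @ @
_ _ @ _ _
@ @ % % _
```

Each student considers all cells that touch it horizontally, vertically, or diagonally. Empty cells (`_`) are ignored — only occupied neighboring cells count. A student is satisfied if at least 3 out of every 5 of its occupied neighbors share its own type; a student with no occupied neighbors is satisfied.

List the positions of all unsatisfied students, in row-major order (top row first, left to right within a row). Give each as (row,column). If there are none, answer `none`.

(0,0), (0,2), (2,2), (3,2), (4,2), (4,3)

(0,0)@ 0/2 unhappy
(0,1)% 2/3 ok
(0,2)% 1/3 unhappy
(0,3)@ 3/4 ok
(0,4)@ 3/3 ok
(1,0)% 2/3 ok
(1,3)@ 5/7 ok
(1,4)@ 5/5 ok
(2,1)% 2/3 ok
(2,2)% 1/4 unhappy
(2,3)@ 4/5 ok
(2,4)@ 3/3 ok
(3,2)@ 2/6 unhappy
(4,0)@ 1/1 ok
(4,1)@ 2/3 ok
(4,2)% 1/3 unhappy
(4,3)% 1/2 unhappy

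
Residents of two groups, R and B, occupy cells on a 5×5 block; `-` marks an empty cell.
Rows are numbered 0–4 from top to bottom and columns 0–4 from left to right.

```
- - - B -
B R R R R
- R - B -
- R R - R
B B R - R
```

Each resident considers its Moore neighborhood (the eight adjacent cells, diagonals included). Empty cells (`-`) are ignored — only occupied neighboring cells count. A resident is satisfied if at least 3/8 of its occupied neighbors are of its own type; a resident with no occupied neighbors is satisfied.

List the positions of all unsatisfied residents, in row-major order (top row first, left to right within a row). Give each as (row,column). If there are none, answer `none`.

(0,3)B 0/3 ✗
(1,0)B 0/2 ✗
(1,1)R 2/3 ✓
(1,2)R 3/5 ✓
(1,3)R 2/4 ✓
(1,4)R 1/3 ✗
(2,1)R 4/5 ✓
(2,3)B 0/5 ✗
(3,1)R 3/5 ✓
(3,2)R 3/5 ✓
(3,4)R 1/2 ✓
(4,0)B 1/2 ✓
(4,1)B 1/4 ✗
(4,2)R 2/3 ✓
(4,4)R 1/1 ✓

(0,3), (1,0), (1,4), (2,3), (4,1)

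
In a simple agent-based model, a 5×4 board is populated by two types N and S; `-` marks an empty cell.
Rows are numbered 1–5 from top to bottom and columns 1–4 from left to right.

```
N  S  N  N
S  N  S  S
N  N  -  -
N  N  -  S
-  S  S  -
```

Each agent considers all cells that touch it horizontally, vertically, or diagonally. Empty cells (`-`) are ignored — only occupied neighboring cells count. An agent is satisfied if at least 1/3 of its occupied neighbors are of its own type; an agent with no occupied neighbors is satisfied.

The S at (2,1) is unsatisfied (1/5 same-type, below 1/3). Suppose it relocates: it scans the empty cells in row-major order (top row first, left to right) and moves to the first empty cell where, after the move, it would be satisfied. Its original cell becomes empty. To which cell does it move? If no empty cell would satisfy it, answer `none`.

Vacating (2,1). Empty cells in order:
  (3,3): 3/6 same-type → satisfied — stop here.

(3,3)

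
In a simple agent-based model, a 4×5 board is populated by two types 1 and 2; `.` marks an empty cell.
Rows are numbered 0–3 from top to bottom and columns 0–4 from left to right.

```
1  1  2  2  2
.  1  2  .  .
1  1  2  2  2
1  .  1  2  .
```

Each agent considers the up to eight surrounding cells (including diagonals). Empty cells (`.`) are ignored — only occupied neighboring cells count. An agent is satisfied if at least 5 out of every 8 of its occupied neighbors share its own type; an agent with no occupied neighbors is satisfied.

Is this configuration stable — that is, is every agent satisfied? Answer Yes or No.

No

Row 0: (0,0)1 2/2 satisfied · (0,1)1 2/4 not · (0,2)2 2/4 not · (0,3)2 3/3 satisfied · (0,4)2 1/1 satisfied
Row 1: (1,1)1 4/7 not · (1,2)2 4/7 not
Row 2: (2,0)1 3/3 satisfied · (2,1)1 4/6 satisfied · (2,2)2 3/6 not · (2,3)2 4/5 satisfied · (2,4)2 2/2 satisfied
Row 3: (3,0)1 2/2 satisfied · (3,2)1 1/4 not · (3,3)2 3/4 satisfied
For instance (0,1) has only 2/4 same-type neighbors, below 5/8.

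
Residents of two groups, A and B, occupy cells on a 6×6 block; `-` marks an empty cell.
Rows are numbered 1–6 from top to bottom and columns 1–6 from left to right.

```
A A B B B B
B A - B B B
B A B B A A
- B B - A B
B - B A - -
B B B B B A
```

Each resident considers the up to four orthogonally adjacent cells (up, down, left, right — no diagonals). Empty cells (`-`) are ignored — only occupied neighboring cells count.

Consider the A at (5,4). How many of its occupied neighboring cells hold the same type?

Occupied neighbors of (5,4): (6,4)=B, (5,3)=B.
Same type (A): 0 of 2.

0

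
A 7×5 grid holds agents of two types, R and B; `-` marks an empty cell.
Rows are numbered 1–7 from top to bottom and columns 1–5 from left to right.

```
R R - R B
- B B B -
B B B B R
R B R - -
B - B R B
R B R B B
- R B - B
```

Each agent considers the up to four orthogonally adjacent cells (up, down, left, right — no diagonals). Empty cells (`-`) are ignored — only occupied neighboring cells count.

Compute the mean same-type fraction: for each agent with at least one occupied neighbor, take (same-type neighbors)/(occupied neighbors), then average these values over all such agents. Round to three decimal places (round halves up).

Row 1: (1,1)R 1/1 · (1,2)R 1/2 · (1,4)R 0/2 · (1,5)B 0/1
Row 2: (2,2)B 2/3 · (2,3)B 3/3 · (2,4)B 2/3
Row 3: (3,1)B 1/2 · (3,2)B 4/4 · (3,3)B 3/4 · (3,4)B 2/3 · (3,5)R 0/1
Row 4: (4,1)R 0/3 · (4,2)B 1/3 · (4,3)R 0/3
Row 5: (5,1)B 0/2 · (5,3)B 0/3 · (5,4)R 0/3 · (5,5)B 1/2
Row 6: (6,1)R 0/2 · (6,2)B 0/3 · (6,3)R 0/4 · (6,4)B 1/3 · (6,5)B 3/3
Row 7: (7,2)R 0/2 · (7,3)B 0/2 · (7,5)B 1/1
Sum over 27 agents: 1/1 + 1/2 + 0/2 + 0/1 + 2/3 + 3/3 + 2/3 + 1/2 + 4/4 + 3/4 + 2/3 + 0/1 + 0/3 + 1/3 + 0/3 + 0/2 + 0/3 + 0/3 + 1/2 + 0/2 + 0/3 + 0/4 + 1/3 + 3/3 + 0/2 + 0/2 + 1/1 = 119/12; mean = 119/12 ÷ 27 = 119/324 = 0.367283… → 0.367.

0.367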